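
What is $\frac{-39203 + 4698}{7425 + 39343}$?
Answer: $- \frac{34505}{46768} \approx -0.73779$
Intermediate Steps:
$\frac{-39203 + 4698}{7425 + 39343} = - \frac{34505}{46768}$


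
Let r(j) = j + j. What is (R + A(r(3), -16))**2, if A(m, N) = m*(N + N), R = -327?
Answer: 269361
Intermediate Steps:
r(j) = 2*j
A(m, N) = 2*N*m (A(m, N) = m*(2*N) = 2*N*m)
(R + A(r(3), -16))**2 = (-327 + 2*(-16)*(2*3))**2 = (-327 + 2*(-16)*6)**2 = (-327 - 192)**2 = (-519)**2 = 269361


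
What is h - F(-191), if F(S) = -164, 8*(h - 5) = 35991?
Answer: 37343/8 ≈ 4667.9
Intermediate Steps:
h = 36031/8 (h = 5 + (⅛)*35991 = 5 + 35991/8 = 36031/8 ≈ 4503.9)
h - F(-191) = 36031/8 - 1*(-164) = 36031/8 + 164 = 37343/8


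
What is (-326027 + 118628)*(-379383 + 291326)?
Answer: 18262933743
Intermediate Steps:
(-326027 + 118628)*(-379383 + 291326) = -207399*(-88057) = 18262933743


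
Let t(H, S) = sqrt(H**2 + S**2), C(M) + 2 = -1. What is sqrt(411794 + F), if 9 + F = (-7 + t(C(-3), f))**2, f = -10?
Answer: sqrt(411943 - 14*sqrt(109)) ≈ 641.71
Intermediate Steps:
C(M) = -3 (C(M) = -2 - 1 = -3)
F = -9 + (-7 + sqrt(109))**2 (F = -9 + (-7 + sqrt((-3)**2 + (-10)**2))**2 = -9 + (-7 + sqrt(9 + 100))**2 = -9 + (-7 + sqrt(109))**2 ≈ 2.8357)
sqrt(411794 + F) = sqrt(411794 + (149 - 14*sqrt(109))) = sqrt(411943 - 14*sqrt(109))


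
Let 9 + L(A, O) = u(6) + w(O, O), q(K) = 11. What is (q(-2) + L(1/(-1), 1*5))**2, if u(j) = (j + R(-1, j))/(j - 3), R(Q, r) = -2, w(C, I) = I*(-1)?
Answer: 25/9 ≈ 2.7778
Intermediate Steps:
w(C, I) = -I
u(j) = (-2 + j)/(-3 + j) (u(j) = (j - 2)/(j - 3) = (-2 + j)/(-3 + j))
L(A, O) = -23/3 - O (L(A, O) = -9 + ((-2 + 6)/(-3 + 6) - O) = -9 + (4/3 - O) = -23/3 - O)
(q(-2) + L(1/(-1), 1*5))**2 = (11 + (-23/3 - 5))**2 = (11 - 38/3)**2 = (-5/3)**2 = 25/9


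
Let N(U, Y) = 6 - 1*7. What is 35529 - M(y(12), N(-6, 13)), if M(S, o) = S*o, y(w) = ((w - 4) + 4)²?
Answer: 35673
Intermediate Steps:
N(U, Y) = -1 (N(U, Y) = 6 - 7 = -1)
y(w) = w² (y(w) = ((-4 + w) + 4)² = w²)
35529 - M(y(12), N(-6, 13)) = 35529 - 12²*(-1) = 35529 - 144*(-1) = 35529 - 1*(-144) = 35529 + 144 = 35673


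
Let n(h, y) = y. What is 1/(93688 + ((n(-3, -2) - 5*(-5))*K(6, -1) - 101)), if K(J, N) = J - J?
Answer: 1/93587 ≈ 1.0685e-5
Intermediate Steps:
K(J, N) = 0
1/(93688 + ((n(-3, -2) - 5*(-5))*K(6, -1) - 101)) = 1/(93688 + ((-2 - 5*(-5))*0 - 101)) = 1/(93688 + ((-2 + 25)*0 - 101)) = 1/(93688 + (23*0 - 101)) = 1/(93688 + (0 - 101)) = 1/(93688 - 101) = 1/93587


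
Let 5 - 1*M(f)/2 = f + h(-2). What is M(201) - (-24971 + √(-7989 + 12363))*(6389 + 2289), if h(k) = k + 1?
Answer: 216697948 - 234306*√6 ≈ 2.1612e+8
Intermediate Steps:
h(k) = 1 + k
M(f) = 12 - 2*f (M(f) = 10 - 2*(f + (1 - 2)) = 10 - 2*(f - 1) = 10 - 2*(-1 + f) = 10 + (2 - 2*f) = 12 - 2*f)
M(201) - (-24971 + √(-7989 + 12363))*(6389 + 2289) = (12 - 2*201) - (-24971 + √(-7989 + 12363))*(6389 + 2289) = (12 - 402) - (-24971 + √4374)*8678 = -390 - (-24971 + 27*√6)*8678 = -390 - (-216698338 + 234306*√6) = -390 + (216698338 - 234306*√6) = 216697948 - 234306*√6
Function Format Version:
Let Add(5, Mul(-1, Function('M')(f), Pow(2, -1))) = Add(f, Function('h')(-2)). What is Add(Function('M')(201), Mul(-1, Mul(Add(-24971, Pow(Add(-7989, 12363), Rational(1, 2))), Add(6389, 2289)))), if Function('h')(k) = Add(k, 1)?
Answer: Add(216697948, Mul(-234306, Pow(6, Rational(1, 2)))) ≈ 2.1612e+8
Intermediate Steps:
Function('h')(k) = Add(1, k)
Function('M')(f) = Add(12, Mul(-2, f)) (Function('M')(f) = Add(10, Mul(-2, Add(f, Add(1, -2)))) = Add(10, Mul(-2, Add(f, -1))) = Add(10, Mul(-2, Add(-1, f))) = Add(10, Add(2, Mul(-2, f))) = Add(12, Mul(-2, f)))
Add(Function('M')(201), Mul(-1, Mul(Add(-24971, Pow(Add(-7989, 12363), Rational(1, 2))), Add(6389, 2289)))) = Add(Add(12, Mul(-2, 201)), Mul(-1, Mul(Add(-24971, Pow(Add(-7989, 12363), Rational(1, 2))), Add(6389, 2289)))) = Add(Add(12, -402), Mul(-1, Mul(Add(-24971, Pow(4374, Rational(1, 2))), 8678))) = Add(-390, Mul(-1, Mul(Add(-24971, Mul(27, Pow(6, Rational(1, 2)))), 8678))) = Add(-390, Mul(-1, Add(-216698338, Mul(234306, Pow(6, Rational(1, 2)))))) = Add(-390, Add(216698338, Mul(-234306, Pow(6, Rational(1, 2))))) = Add(216697948, Mul(-234306, Pow(6, Rational(1, 2))))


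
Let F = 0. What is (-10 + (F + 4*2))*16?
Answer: -32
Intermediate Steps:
(-10 + (F + 4*2))*16 = (-10 + (0 + 4*2))*16 = (-10 + (0 + 8))*16 = (-10 + 8)*16 = -2*16 = -32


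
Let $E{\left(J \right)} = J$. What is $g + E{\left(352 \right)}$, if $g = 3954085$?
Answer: $3954437$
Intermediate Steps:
$g + E{\left(352 \right)} = 3954085 + 352 = 3954437$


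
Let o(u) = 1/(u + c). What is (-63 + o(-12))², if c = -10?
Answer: 1923769/484 ≈ 3974.7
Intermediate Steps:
o(u) = 1/(-10 + u) (o(u) = 1/(u - 10) = 1/(-10 + u))
(-63 + o(-12))² = (-63 + 1/(-10 - 12))² = (-63 + 1/(-22))² = (-63 - 1/22)² = (-1387/22)² = 1923769/484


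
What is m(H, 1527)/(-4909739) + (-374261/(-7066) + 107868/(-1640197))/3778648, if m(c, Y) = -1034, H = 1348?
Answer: 48292265427771010395/215012886335324174009744 ≈ 0.00022460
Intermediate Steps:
m(H, 1527)/(-4909739) + (-374261/(-7066) + 107868/(-1640197))/3778648 = -1034/(-4909739) + (-374261/(-7066) + 107868/(-1640197))/3778648 = -1034*(-1/4909739) + (-374261*(-1/7066) + 107868*(-1/1640197))*(1/3778648) = 1034/4909739 + (374261/7066 - 107868/1640197)*(1/3778648) = 1034/4909739 + (613099574129/11589632002)*(1/3778648) = 1034/4909739 + 613099574129/43793139785093296 = 48292265427771010395/215012886335324174009744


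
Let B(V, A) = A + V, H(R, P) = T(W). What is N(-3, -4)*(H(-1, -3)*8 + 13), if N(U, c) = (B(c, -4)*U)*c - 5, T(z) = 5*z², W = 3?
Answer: -37673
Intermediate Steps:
H(R, P) = 45 (H(R, P) = 5*3² = 5*9 = 45)
N(U, c) = -5 + U*c*(-4 + c) (N(U, c) = ((-4 + c)*U)*c - 5 = (U*(-4 + c))*c - 5 = U*c*(-4 + c) - 5 = -5 + U*c*(-4 + c))
N(-3, -4)*(H(-1, -3)*8 + 13) = (-5 - 3*(-4)*(-4 - 4))*(45*8 + 13) = (-5 - 3*(-4)*(-8))*(360 + 13) = (-5 - 96)*373 = -101*373 = -37673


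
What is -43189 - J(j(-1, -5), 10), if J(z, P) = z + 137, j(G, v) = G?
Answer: -43325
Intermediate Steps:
J(z, P) = 137 + z
-43189 - J(j(-1, -5), 10) = -43189 - (137 - 1) = -43189 - 1*136 = -43189 - 136 = -43325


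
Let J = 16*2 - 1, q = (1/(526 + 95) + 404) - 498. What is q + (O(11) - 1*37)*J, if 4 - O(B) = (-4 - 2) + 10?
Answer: -770660/621 ≈ -1241.0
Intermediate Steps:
O(B) = 0 (O(B) = 4 - ((-4 - 2) + 10) = 4 - (-6 + 10) = 4 - 1*4 = 4 - 4 = 0)
q = -58373/621 (q = (1/621 + 404) - 498 = 250885/621 - 498 = -58373/621 ≈ -93.998)
J = 31 (J = 32 - 1 = 31)
q + (O(11) - 1*37)*J = -58373/621 + (0 - 1*37)*31 = -58373/621 + (0 - 37)*31 = -58373/621 - 37*31 = -58373/621 - 1147 = -770660/621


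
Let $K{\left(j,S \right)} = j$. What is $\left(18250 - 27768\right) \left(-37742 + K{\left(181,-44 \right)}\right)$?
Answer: $357505598$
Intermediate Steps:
$\left(18250 - 27768\right) \left(-37742 + K{\left(181,-44 \right)}\right) = \left(18250 - 27768\right) \left(-37742 + 181\right) = \left(-9518\right) \left(-37561\right) = 357505598$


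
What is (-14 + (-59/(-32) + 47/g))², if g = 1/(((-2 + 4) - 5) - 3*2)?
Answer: 193905625/1024 ≈ 1.8936e+5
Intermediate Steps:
g = -⅑ (g = 1/((2 - 5) - 6) = 1/(-3 - 6) = 1/(-9) = -⅑ ≈ -0.11111)
(-14 + (-59/(-32) + 47/g))² = (-14 + (-59/(-32) + 47/(-⅑)))² = (-14 + (-59*(-1/32) + 47*(-9)))² = (-14 + (59/32 - 423))² = (-14 - 13477/32)² = (-13925/32)² = 193905625/1024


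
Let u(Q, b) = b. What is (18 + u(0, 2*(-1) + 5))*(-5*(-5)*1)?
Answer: 525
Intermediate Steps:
(18 + u(0, 2*(-1) + 5))*(-5*(-5)*1) = (18 + (2*(-1) + 5))*(-5*(-5)*1) = (18 + (-2 + 5))*(25*1) = (18 + 3)*25 = 21*25 = 525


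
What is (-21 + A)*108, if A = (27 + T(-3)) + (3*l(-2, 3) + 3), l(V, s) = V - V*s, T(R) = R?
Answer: 1944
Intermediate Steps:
l(V, s) = V - V*s
A = 39 (A = (27 - 3) + (3*(-2*(1 - 1*3)) + 3) = 24 + (3*(-2*(1 - 3)) + 3) = 24 + (3*(-2*(-2)) + 3) = 24 + (3*4 + 3) = 24 + (12 + 3) = 24 + 15 = 39)
(-21 + A)*108 = (-21 + 39)*108 = 18*108 = 1944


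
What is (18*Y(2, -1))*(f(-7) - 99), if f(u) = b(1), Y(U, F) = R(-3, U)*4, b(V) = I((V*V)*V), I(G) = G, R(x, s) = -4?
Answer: 28224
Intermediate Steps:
b(V) = V**3 (b(V) = (V*V)*V = V**2*V = V**3)
Y(U, F) = -16 (Y(U, F) = -4*4 = -16)
f(u) = 1 (f(u) = 1**3 = 1)
(18*Y(2, -1))*(f(-7) - 99) = (18*(-16))*(1 - 99) = -288*(-98) = 28224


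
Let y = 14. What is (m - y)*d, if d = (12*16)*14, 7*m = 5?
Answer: -35712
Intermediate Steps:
m = 5/7 (m = (⅐)*5 = 5/7 ≈ 0.71429)
d = 2688 (d = 192*14 = 2688)
(m - y)*d = (5/7 - 1*14)*2688 = (5/7 - 14)*2688 = -93/7*2688 = -35712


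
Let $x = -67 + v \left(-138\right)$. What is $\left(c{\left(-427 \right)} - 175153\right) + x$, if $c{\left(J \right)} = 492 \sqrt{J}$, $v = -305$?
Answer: $-133130 + 492 i \sqrt{427} \approx -1.3313 \cdot 10^{5} + 10167.0 i$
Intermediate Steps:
$x = 42023$ ($x = -67 - -42090 = -67 + 42090 = 42023$)
$\left(c{\left(-427 \right)} - 175153\right) + x = \left(492 \sqrt{-427} - 175153\right) + 42023 = \left(492 i \sqrt{427} - 175153\right) + 42023 = \left(-175153 + 492 i \sqrt{427}\right) + 42023 = -133130 + 492 i \sqrt{427}$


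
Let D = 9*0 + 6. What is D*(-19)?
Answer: -114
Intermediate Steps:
D = 6 (D = 0 + 6 = 6)
D*(-19) = 6*(-19) = -114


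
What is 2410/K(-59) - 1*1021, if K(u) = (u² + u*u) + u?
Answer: -7045553/6903 ≈ -1020.7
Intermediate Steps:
K(u) = u + 2*u² (K(u) = (u² + u²) + u = 2*u² + u = u + 2*u²)
2410/K(-59) - 1*1021 = 2410/((-59*(1 + 2*(-59)))) - 1*1021 = 2410/((-59*(1 - 118))) - 1021 = 2410/((-59*(-117))) - 1021 = 2410/6903 - 1021 = -7045553/6903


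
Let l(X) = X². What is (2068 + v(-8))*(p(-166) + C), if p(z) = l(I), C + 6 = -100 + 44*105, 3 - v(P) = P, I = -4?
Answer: 9417870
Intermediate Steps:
v(P) = 3 - P
C = 4514 (C = -6 + (-100 + 44*105) = -6 + (-100 + 4620) = -6 + 4520 = 4514)
p(z) = 16 (p(z) = (-4)² = 16)
(2068 + v(-8))*(p(-166) + C) = (2068 + (3 - 1*(-8)))*(16 + 4514) = (2068 + (3 + 8))*4530 = (2068 + 11)*4530 = 2079*4530 = 9417870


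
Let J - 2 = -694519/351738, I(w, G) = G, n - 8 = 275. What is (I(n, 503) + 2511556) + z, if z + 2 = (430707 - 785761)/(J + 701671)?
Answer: 88569500458296569/35257766165 ≈ 2.5121e+6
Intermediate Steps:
n = 283 (n = 8 + 275 = 283)
J = 8957/351738 (J = 2 - 694519/351738 = 8957/351738 ≈ 0.025465)
z = -88356387166/35257766165 (z = -2 + (430707 - 785761)/(8957/351738 + 701671) = -2 - 355054/246804363155/351738 = -2 - 355054*351738/246804363155 = -2 - 17840854836/35257766165 = -88356387166/35257766165 ≈ -2.5060)
(I(n, 503) + 2511556) + z = (503 + 2511556) - 88356387166/35257766165 = 2512059 - 88356387166/35257766165 = 88569500458296569/35257766165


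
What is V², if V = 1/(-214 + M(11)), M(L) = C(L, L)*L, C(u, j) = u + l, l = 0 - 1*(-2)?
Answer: 1/5041 ≈ 0.00019837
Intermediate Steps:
l = 2 (l = 0 + 2 = 2)
C(u, j) = 2 + u (C(u, j) = u + 2 = 2 + u)
M(L) = L*(2 + L) (M(L) = (2 + L)*L = L*(2 + L))
V = -1/71 (V = 1/(-214 + 11*(2 + 11)) = 1/(-214 + 11*13) = 1/(-214 + 143) = 1/(-71) = -1/71 ≈ -0.014085)
V² = (-1/71)² = 1/5041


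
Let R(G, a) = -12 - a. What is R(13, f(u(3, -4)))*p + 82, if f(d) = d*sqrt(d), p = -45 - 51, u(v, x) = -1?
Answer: 1234 - 96*I ≈ 1234.0 - 96.0*I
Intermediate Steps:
p = -96
f(d) = d**(3/2)
R(13, f(u(3, -4)))*p + 82 = (-12 - (-1)**(3/2))*(-96) + 82 = (-12 - (-1)*I)*(-96) + 82 = (-12 + I)*(-96) + 82 = (1152 - 96*I) + 82 = 1234 - 96*I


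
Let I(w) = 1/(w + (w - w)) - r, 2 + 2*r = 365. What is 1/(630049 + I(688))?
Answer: 688/433348841 ≈ 1.5876e-6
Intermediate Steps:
r = 363/2 (r = -1 + (½)*365 = -1 + 365/2 = 363/2 ≈ 181.50)
I(w) = -363/2 + 1/w (I(w) = 1/(w + (w - w)) - 1*363/2 = 1/(w + 0) - 363/2 = 1/w - 363/2 = -363/2 + 1/w)
1/(630049 + I(688)) = 1/(630049 + (-363/2 + 1/688)) = 1/(630049 - 124871/688) = 1/(433348841/688) = 688/433348841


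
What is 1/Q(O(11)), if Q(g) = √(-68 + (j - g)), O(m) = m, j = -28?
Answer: -I*√107/107 ≈ -0.096674*I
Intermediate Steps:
Q(g) = √(-96 - g) (Q(g) = √(-68 + (-28 - g)) = √(-96 - g))
1/Q(O(11)) = 1/(√(-96 - 1*11)) = 1/(√(-96 - 11)) = 1/(√(-107)) = 1/(I*√107) = -I*√107/107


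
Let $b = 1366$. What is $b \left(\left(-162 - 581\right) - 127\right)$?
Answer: $-1188420$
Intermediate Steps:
$b \left(\left(-162 - 581\right) - 127\right) = 1366 \left(\left(-162 - 581\right) - 127\right) = 1366 \left(-743 - 127\right) = 1366 \left(-870\right) = -1188420$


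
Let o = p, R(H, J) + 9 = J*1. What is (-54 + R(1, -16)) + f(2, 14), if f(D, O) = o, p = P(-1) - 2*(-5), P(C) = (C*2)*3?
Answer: -75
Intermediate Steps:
P(C) = 6*C (P(C) = (2*C)*3 = 6*C)
R(H, J) = -9 + J (R(H, J) = -9 + J*1 = -9 + J)
p = 4 (p = 6*(-1) - 2*(-5) = -6 + 10 = 4)
o = 4
f(D, O) = 4
(-54 + R(1, -16)) + f(2, 14) = (-54 + (-9 - 16)) + 4 = (-54 - 25) + 4 = -79 + 4 = -75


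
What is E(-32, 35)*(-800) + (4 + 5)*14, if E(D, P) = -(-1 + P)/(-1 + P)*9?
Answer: 7326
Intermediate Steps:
E(D, P) = -9 (E(D, P) = -1*1*9 = -1*9 = -9)
E(-32, 35)*(-800) + (4 + 5)*14 = -9*(-800) + (4 + 5)*14 = 7200 + 9*14 = 7200 + 126 = 7326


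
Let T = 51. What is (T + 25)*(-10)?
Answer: -760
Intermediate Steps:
(T + 25)*(-10) = (51 + 25)*(-10) = 76*(-10) = -760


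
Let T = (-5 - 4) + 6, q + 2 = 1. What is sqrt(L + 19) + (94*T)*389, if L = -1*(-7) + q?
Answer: -109693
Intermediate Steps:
q = -1 (q = -2 + 1 = -1)
L = 6 (L = -1*(-7) - 1 = 7 - 1 = 6)
T = -3 (T = -9 + 6 = -3)
sqrt(L + 19) + (94*T)*389 = sqrt(6 + 19) + (94*(-3))*389 = sqrt(25) - 282*389 = 5 - 109698 = -109693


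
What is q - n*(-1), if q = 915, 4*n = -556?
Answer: 776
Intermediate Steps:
n = -139 (n = (1/4)*(-556) = -139)
q - n*(-1) = 915 - (-139)*(-1) = 915 - 1*139 = 915 - 139 = 776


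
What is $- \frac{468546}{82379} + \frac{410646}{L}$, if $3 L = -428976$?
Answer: $- \frac{16804489411}{1963256328} \approx -8.5595$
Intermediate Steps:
$L = -142992$ ($L = \frac{1}{3} \left(-428976\right) = -142992$)
$- \frac{468546}{82379} + \frac{410646}{L} = - \frac{468546}{82379} + \frac{410646}{-142992} = \left(-468546\right) \frac{1}{82379} + 410646 \left(- \frac{1}{142992}\right) = - \frac{468546}{82379} - \frac{68441}{23832} = - \frac{16804489411}{1963256328}$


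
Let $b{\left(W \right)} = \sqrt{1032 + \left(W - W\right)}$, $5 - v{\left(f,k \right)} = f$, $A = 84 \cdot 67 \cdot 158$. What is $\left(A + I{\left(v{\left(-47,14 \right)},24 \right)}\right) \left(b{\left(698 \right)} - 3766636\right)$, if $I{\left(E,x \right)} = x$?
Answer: $-3349473529728 + 1778496 \sqrt{258} \approx -3.3494 \cdot 10^{12}$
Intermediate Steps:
$A = 889224$ ($A = 5628 \cdot 158 = 889224$)
$v{\left(f,k \right)} = 5 - f$
$b{\left(W \right)} = 2 \sqrt{258}$ ($b{\left(W \right)} = \sqrt{1032 + 0} = \sqrt{1032} = 2 \sqrt{258}$)
$\left(A + I{\left(v{\left(-47,14 \right)},24 \right)}\right) \left(b{\left(698 \right)} - 3766636\right) = \left(889224 + 24\right) \left(2 \sqrt{258} - 3766636\right) = 889248 \left(-3766636 + 2 \sqrt{258}\right) = -3349473529728 + 1778496 \sqrt{258}$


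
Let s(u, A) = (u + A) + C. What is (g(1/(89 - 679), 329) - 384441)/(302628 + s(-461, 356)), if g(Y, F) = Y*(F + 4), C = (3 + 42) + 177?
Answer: -75606841/59539850 ≈ -1.2699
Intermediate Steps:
C = 222 (C = 45 + 177 = 222)
g(Y, F) = Y*(4 + F)
s(u, A) = 222 + A + u (s(u, A) = (u + A) + 222 = (A + u) + 222 = 222 + A + u)
(g(1/(89 - 679), 329) - 384441)/(302628 + s(-461, 356)) = ((4 + 329)/(89 - 679) - 384441)/(302628 + (222 + 356 - 461)) = (333/(-590) - 384441)/(302628 + 117) = (-1/590*333 - 384441)/302745 = (-333/590 - 384441)*(1/302745) = -226820523/590*1/302745 = -75606841/59539850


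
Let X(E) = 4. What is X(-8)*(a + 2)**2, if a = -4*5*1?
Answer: 1296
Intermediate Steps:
a = -20 (a = -20*1 = -20)
X(-8)*(a + 2)**2 = 4*(-20 + 2)**2 = 4*(-18)**2 = 4*324 = 1296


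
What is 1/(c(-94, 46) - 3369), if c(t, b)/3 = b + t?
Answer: -1/3513 ≈ -0.00028466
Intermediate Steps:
c(t, b) = 3*b + 3*t (c(t, b) = 3*(b + t) = 3*b + 3*t)
1/(c(-94, 46) - 3369) = 1/((3*46 + 3*(-94)) - 3369) = 1/((138 - 282) - 3369) = 1/(-144 - 3369) = 1/(-3513) = -1/3513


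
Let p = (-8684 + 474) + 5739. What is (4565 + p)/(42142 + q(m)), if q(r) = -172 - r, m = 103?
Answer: 2094/41867 ≈ 0.050016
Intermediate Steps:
p = -2471 (p = -8210 + 5739 = -2471)
(4565 + p)/(42142 + q(m)) = (4565 - 2471)/(42142 + (-172 - 1*103)) = 2094/(42142 + (-172 - 103)) = 2094/(42142 - 275) = 2094/41867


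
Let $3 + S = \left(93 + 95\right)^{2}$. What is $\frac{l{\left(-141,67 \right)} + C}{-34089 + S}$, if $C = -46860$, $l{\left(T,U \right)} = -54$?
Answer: $- \frac{23457}{626} \approx -37.471$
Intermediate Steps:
$S = 35341$ ($S = -3 + \left(93 + 95\right)^{2} = -3 + 188^{2} = -3 + 35344 = 35341$)
$\frac{l{\left(-141,67 \right)} + C}{-34089 + S} = \frac{-54 - 46860}{-34089 + 35341} = - \frac{46914}{1252} = \left(-46914\right) \frac{1}{1252} = - \frac{23457}{626}$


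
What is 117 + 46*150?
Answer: 7017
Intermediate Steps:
117 + 46*150 = 117 + 6900 = 7017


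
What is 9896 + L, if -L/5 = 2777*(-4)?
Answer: 65436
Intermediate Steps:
L = 55540 (L = -13885*(-4) = -5*(-11108) = 55540)
9896 + L = 9896 + 55540 = 65436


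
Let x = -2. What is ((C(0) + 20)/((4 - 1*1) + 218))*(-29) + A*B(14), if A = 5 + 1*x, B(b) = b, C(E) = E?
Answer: 8702/221 ≈ 39.376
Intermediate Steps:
A = 3 (A = 5 + 1*(-2) = 5 - 2 = 3)
((C(0) + 20)/((4 - 1*1) + 218))*(-29) + A*B(14) = ((0 + 20)/((4 - 1*1) + 218))*(-29) + 3*14 = (20/((4 - 1) + 218))*(-29) + 42 = (20/(3 + 218))*(-29) + 42 = (20/221)*(-29) + 42 = -580/221 + 42 = 8702/221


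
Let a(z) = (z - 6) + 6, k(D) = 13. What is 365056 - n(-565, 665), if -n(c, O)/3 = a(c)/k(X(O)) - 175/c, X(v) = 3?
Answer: 536077094/1469 ≈ 3.6493e+5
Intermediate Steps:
a(z) = z (a(z) = (-6 + z) + 6 = z)
n(c, O) = 525/c - 3*c/13 (n(c, O) = -3*(c/13 - 175/c) = -3*(-175/c + c/13) = 525/c - 3*c/13)
365056 - n(-565, 665) = 365056 - (525/(-565) - 3/13*(-565)) = 365056 - (525*(-1/565) + 1695/13) = 365056 - (-105/113 + 1695/13) = 365056 - 1*190170/1469 = 365056 - 190170/1469 = 536077094/1469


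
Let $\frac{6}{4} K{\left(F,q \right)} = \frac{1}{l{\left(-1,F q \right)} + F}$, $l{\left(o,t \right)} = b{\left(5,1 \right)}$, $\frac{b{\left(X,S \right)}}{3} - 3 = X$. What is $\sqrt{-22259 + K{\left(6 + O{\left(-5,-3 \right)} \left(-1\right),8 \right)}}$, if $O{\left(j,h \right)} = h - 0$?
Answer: $\frac{i \sqrt{24240029}}{33} \approx 149.19 i$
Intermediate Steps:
$b{\left(X,S \right)} = 9 + 3 X$
$l{\left(o,t \right)} = 24$ ($l{\left(o,t \right)} = 9 + 3 \cdot 5 = 9 + 15 = 24$)
$O{\left(j,h \right)} = h$ ($O{\left(j,h \right)} = h + 0 = h$)
$K{\left(F,q \right)} = \frac{2}{3 \left(24 + F\right)}$
$\sqrt{-22259 + K{\left(6 + O{\left(-5,-3 \right)} \left(-1\right),8 \right)}} = \sqrt{-22259 + \frac{2}{3 \left(24 + \left(6 - -3\right)\right)}} = \sqrt{-22259 + \frac{2}{3 \left(24 + \left(6 + 3\right)\right)}} = \sqrt{-22259 + \frac{2}{3 \left(24 + 9\right)}} = \sqrt{-22259 + \frac{2}{3 \cdot 33}} = \sqrt{-22259 + \frac{2}{3} \cdot \frac{1}{33}} = \sqrt{-22259 + \frac{2}{99}} = \sqrt{- \frac{2203639}{99}} = \frac{i \sqrt{24240029}}{33}$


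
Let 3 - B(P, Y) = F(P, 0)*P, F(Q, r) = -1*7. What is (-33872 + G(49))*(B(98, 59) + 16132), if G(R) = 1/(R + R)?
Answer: -7976650365/14 ≈ -5.6976e+8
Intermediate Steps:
G(R) = 1/(2*R)
F(Q, r) = -7
B(P, Y) = 3 + 7*P (B(P, Y) = 3 - (-7)*P = 3 + 7*P)
(-33872 + G(49))*(B(98, 59) + 16132) = (-33872 + (½)/49)*((3 + 7*98) + 16132) = (-33872 + (½)*(1/49))*((3 + 686) + 16132) = (-33872 + 1/98)*(689 + 16132) = -3319455/98*16821 = -7976650365/14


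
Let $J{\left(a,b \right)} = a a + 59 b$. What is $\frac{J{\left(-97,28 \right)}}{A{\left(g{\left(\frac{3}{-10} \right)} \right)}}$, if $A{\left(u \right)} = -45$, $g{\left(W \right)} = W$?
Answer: $- \frac{1229}{5} \approx -245.8$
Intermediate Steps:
$J{\left(a,b \right)} = a^{2} + 59 b$
$\frac{J{\left(-97,28 \right)}}{A{\left(g{\left(\frac{3}{-10} \right)} \right)}} = \frac{\left(-97\right)^{2} + 59 \cdot 28}{-45} = \left(9409 + 1652\right) \left(- \frac{1}{45}\right) = 11061 \left(- \frac{1}{45}\right) = - \frac{1229}{5}$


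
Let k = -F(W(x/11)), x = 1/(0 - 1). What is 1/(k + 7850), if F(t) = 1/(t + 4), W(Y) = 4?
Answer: 8/62799 ≈ 0.00012739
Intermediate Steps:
x = -1 (x = 1/(-1) = -1)
F(t) = 1/(4 + t)
k = -⅛ (k = -1/(4 + 4) = -1/8 = -1*⅛ = -⅛ ≈ -0.12500)
1/(k + 7850) = 1/(-⅛ + 7850) = 1/(62799/8) = 8/62799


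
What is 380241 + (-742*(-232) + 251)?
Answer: 552636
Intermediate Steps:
380241 + (-742*(-232) + 251) = 380241 + (172144 + 251) = 380241 + 172395 = 552636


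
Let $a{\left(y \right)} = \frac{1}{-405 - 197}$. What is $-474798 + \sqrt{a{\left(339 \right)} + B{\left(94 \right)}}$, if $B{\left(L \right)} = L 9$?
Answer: $-474798 + \frac{\sqrt{306593182}}{602} \approx -4.7477 \cdot 10^{5}$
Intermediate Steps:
$a{\left(y \right)} = - \frac{1}{602}$ ($a{\left(y \right)} = \frac{1}{-602} = - \frac{1}{602}$)
$B{\left(L \right)} = 9 L$
$-474798 + \sqrt{a{\left(339 \right)} + B{\left(94 \right)}} = -474798 + \sqrt{- \frac{1}{602} + 9 \cdot 94} = -474798 + \sqrt{- \frac{1}{602} + 846} = -474798 + \sqrt{\frac{509291}{602}} = -474798 + \frac{\sqrt{306593182}}{602}$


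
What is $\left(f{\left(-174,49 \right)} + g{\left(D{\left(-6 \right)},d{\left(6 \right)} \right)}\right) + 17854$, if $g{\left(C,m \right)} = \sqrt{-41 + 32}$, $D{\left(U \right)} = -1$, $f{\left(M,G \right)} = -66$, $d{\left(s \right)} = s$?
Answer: $17788 + 3 i \approx 17788.0 + 3.0 i$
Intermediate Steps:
$g{\left(C,m \right)} = 3 i$ ($g{\left(C,m \right)} = \sqrt{-9} = 3 i$)
$\left(f{\left(-174,49 \right)} + g{\left(D{\left(-6 \right)},d{\left(6 \right)} \right)}\right) + 17854 = \left(-66 + 3 i\right) + 17854 = 17788 + 3 i$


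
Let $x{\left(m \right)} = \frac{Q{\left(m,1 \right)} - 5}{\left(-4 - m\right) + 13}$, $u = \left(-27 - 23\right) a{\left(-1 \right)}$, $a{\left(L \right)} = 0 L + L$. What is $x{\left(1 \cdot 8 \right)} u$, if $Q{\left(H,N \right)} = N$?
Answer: $-200$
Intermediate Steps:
$a{\left(L \right)} = L$ ($a{\left(L \right)} = 0 + L = L$)
$u = 50$ ($u = \left(-27 - 23\right) \left(-1\right) = \left(-50\right) \left(-1\right) = 50$)
$x{\left(m \right)} = - \frac{4}{9 - m}$ ($x{\left(m \right)} = \frac{1 - 5}{\left(-4 - m\right) + 13} = - \frac{4}{9 - m}$)
$x{\left(1 \cdot 8 \right)} u = \frac{4}{-9 + 1 \cdot 8} \cdot 50 = \frac{4}{-9 + 8} \cdot 50 = \frac{4}{-1} \cdot 50 = 4 \left(-1\right) 50 = \left(-4\right) 50 = -200$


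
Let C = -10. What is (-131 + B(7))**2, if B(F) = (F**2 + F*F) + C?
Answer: 1849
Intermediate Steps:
B(F) = -10 + 2*F**2 (B(F) = (F**2 + F*F) - 10 = (F**2 + F**2) - 10 = 2*F**2 - 10 = -10 + 2*F**2)
(-131 + B(7))**2 = (-131 + (-10 + 2*7**2))**2 = (-131 + (-10 + 2*49))**2 = (-131 + (-10 + 98))**2 = (-131 + 88)**2 = (-43)**2 = 1849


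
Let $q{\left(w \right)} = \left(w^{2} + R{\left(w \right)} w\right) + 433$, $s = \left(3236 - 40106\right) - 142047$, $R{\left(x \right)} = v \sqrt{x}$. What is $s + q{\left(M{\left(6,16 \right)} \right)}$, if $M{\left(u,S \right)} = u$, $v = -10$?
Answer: $-178448 - 60 \sqrt{6} \approx -1.786 \cdot 10^{5}$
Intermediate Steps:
$R{\left(x \right)} = - 10 \sqrt{x}$
$s = -178917$ ($s = -36870 - 142047 = -178917$)
$q{\left(w \right)} = 433 + w^{2} - 10 w^{\frac{3}{2}}$ ($q{\left(w \right)} = \left(w^{2} + - 10 \sqrt{w} w\right) + 433 = \left(w^{2} - 10 w^{\frac{3}{2}}\right) + 433 = 433 + w^{2} - 10 w^{\frac{3}{2}}$)
$s + q{\left(M{\left(6,16 \right)} \right)} = -178917 + \left(433 + 6^{2} - 10 \cdot 6^{\frac{3}{2}}\right) = -178917 + \left(433 + 36 - 10 \cdot 6 \sqrt{6}\right) = -178917 + \left(433 + 36 - 60 \sqrt{6}\right) = -178917 + \left(469 - 60 \sqrt{6}\right) = -178448 - 60 \sqrt{6}$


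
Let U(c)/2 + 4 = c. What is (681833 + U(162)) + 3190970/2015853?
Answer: 1375115299067/2015853 ≈ 6.8215e+5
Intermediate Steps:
U(c) = -8 + 2*c
(681833 + U(162)) + 3190970/2015853 = (681833 + (-8 + 2*162)) + 3190970/2015853 = (681833 + (-8 + 324)) + 3190970*(1/2015853) = (681833 + 316) + 3190970/2015853 = 682149 + 3190970/2015853 = 1375115299067/2015853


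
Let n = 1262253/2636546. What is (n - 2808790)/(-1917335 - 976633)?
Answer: 7405502777087/7630079754528 ≈ 0.97057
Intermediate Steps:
n = 1262253/2636546 (n = 1262253*(1/2636546) = 1262253/2636546 ≈ 0.47875)
(n - 2808790)/(-1917335 - 976633) = (1262253/2636546 - 2808790)/(-1917335 - 976633) = -7405502777087/2636546/(-2893968) = -7405502777087/2636546*(-1/2893968) = 7405502777087/7630079754528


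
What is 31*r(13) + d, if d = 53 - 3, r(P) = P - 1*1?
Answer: 422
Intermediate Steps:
r(P) = -1 + P (r(P) = P - 1 = -1 + P)
d = 50
31*r(13) + d = 31*(-1 + 13) + 50 = 31*12 + 50 = 372 + 50 = 422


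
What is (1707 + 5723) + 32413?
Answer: 39843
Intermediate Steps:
(1707 + 5723) + 32413 = 7430 + 32413 = 39843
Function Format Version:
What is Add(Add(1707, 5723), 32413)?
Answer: 39843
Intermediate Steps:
Add(Add(1707, 5723), 32413) = Add(7430, 32413) = 39843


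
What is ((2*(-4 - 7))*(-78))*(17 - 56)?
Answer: -66924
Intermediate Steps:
((2*(-4 - 7))*(-78))*(17 - 56) = ((2*(-11))*(-78))*(-39) = -22*(-78)*(-39) = 1716*(-39) = -66924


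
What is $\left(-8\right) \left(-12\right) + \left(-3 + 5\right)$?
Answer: $98$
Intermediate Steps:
$\left(-8\right) \left(-12\right) + \left(-3 + 5\right) = 96 + 2 = 98$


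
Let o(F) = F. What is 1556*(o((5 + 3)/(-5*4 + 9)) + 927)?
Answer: 15854084/11 ≈ 1.4413e+6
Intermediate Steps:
1556*(o((5 + 3)/(-5*4 + 9)) + 927) = 1556*((5 + 3)/(-5*4 + 9) + 927) = 1556*(8/(-20 + 9) + 927) = 1556*(8/(-11) + 927) = 1556*(8*(-1/11) + 927) = 1556*(-8/11 + 927) = 1556*(10189/11) = 15854084/11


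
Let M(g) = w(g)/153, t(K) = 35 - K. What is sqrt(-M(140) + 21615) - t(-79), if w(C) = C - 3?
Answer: -114 + sqrt(56218286)/51 ≈ 33.017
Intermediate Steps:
w(C) = -3 + C
M(g) = -1/51 + g/153 (M(g) = (-3 + g)/153 = (-3 + g)*(1/153) = -1/51 + g/153)
sqrt(-M(140) + 21615) - t(-79) = sqrt(-(-1/51 + (1/153)*140) + 21615) - (35 - 1*(-79)) = sqrt(-(-1/51 + 140/153) + 21615) - (35 + 79) = sqrt(-1*137/153 + 21615) - 1*114 = sqrt(-137/153 + 21615) - 114 = sqrt(3306958/153) - 114 = sqrt(56218286)/51 - 114 = -114 + sqrt(56218286)/51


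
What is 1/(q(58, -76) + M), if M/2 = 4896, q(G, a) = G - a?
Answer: 1/9926 ≈ 0.00010075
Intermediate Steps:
M = 9792 (M = 2*4896 = 9792)
1/(q(58, -76) + M) = 1/((58 - 1*(-76)) + 9792) = 1/((58 + 76) + 9792) = 1/(134 + 9792) = 1/9926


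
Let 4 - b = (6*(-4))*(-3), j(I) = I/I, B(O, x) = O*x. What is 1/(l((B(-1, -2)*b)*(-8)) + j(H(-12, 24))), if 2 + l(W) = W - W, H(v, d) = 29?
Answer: -1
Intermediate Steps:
j(I) = 1
b = -68 (b = 4 - 6*(-4)*(-3) = 4 - (-24)*(-3) = 4 - 1*72 = 4 - 72 = -68)
l(W) = -2 (l(W) = -2 + (W - W) = -2 + 0 = -2)
1/(l((B(-1, -2)*b)*(-8)) + j(H(-12, 24))) = 1/(-2 + 1) = 1/(-1) = -1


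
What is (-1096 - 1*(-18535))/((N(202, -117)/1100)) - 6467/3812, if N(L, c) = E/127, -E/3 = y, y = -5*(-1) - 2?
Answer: -3095634112601/11436 ≈ -2.7069e+8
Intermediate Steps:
y = 3 (y = 5 - 2 = 3)
E = -9 (E = -3*3 = -9)
N(L, c) = -9/127
(-1096 - 1*(-18535))/((N(202, -117)/1100)) - 6467/3812 = (-1096 - 1*(-18535))/((-9/127/1100)) - 6467/3812 = (-1096 + 18535)/((-9/127*1/1100)) - 6467*1/3812 = 17439/(-9/139700) - 6467/3812 = 17439*(-139700/9) - 6467/3812 = -812076100/3 - 6467/3812 = -3095634112601/11436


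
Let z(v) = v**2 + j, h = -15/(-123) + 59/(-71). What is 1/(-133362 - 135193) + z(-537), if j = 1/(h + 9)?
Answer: 373817212257359/1296314985 ≈ 2.8837e+5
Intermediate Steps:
h = -2064/2911 (h = -15*(-1/123) + 59*(-1/71) = 5/41 - 59/71 = -2064/2911 ≈ -0.70903)
j = 2911/24135 (j = 1/(-2064/2911 + 9) = 1/(24135/2911) = 2911/24135 ≈ 0.12061)
z(v) = 2911/24135 + v**2 (z(v) = v**2 + 2911/24135 = 2911/24135 + v**2)
1/(-133362 - 135193) + z(-537) = 1/(-133362 - 135193) + (2911/24135 + (-537)**2) = 1/(-268555) + (2911/24135 + 288369) = -1/268555 + 6959788726/24135 = 373817212257359/1296314985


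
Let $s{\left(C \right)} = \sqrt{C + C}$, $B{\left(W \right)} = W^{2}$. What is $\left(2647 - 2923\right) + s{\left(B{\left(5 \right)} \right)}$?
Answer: $-276 + 5 \sqrt{2} \approx -268.93$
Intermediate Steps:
$s{\left(C \right)} = \sqrt{2} \sqrt{C}$ ($s{\left(C \right)} = \sqrt{2 C} = \sqrt{2} \sqrt{C}$)
$\left(2647 - 2923\right) + s{\left(B{\left(5 \right)} \right)} = \left(2647 - 2923\right) + \sqrt{2} \sqrt{5^{2}} = -276 + \sqrt{2} \sqrt{25} = -276 + \sqrt{2} \cdot 5 = -276 + 5 \sqrt{2}$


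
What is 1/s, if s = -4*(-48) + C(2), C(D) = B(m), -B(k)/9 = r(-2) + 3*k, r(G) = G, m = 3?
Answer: 1/129 ≈ 0.0077519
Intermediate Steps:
B(k) = 18 - 27*k (B(k) = -9*(-2 + 3*k) = 18 - 27*k)
C(D) = -63 (C(D) = 18 - 27*3 = 18 - 81 = -63)
s = 129 (s = -4*(-48) - 63 = 192 - 63 = 129)
1/s = 1/129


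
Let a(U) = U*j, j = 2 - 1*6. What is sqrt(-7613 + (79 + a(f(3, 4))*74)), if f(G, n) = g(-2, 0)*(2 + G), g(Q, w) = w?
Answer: I*sqrt(7534) ≈ 86.799*I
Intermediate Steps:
f(G, n) = 0 (f(G, n) = 0*(2 + G) = 0)
j = -4 (j = 2 - 6 = -4)
a(U) = -4*U (a(U) = U*(-4) = -4*U)
sqrt(-7613 + (79 + a(f(3, 4))*74)) = sqrt(-7613 + (79 - 4*0*74)) = sqrt(-7613 + (79 + 0*74)) = sqrt(-7613 + (79 + 0)) = sqrt(-7613 + 79) = sqrt(-7534) = I*sqrt(7534)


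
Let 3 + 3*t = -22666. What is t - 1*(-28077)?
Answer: 61562/3 ≈ 20521.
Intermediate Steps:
t = -22669/3 (t = -1 + (1/3)*(-22666) = -1 - 22666/3 = -22669/3 ≈ -7556.3)
t - 1*(-28077) = -22669/3 - 1*(-28077) = -22669/3 + 28077 = 61562/3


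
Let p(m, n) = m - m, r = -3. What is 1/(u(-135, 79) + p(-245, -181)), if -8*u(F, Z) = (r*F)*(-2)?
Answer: 4/405 ≈ 0.0098765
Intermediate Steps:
p(m, n) = 0
u(F, Z) = -3*F/4 (u(F, Z) = -(-3*F)*(-2)/8 = -3*F/4)
1/(u(-135, 79) + p(-245, -181)) = 1/(-¾*(-135) + 0) = 1/(405/4 + 0) = 1/(405/4) = 4/405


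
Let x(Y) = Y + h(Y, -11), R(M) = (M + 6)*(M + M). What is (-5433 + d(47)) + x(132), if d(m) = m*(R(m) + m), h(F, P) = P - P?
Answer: 231062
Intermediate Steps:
h(F, P) = 0
R(M) = 2*M*(6 + M) (R(M) = (6 + M)*(2*M) = 2*M*(6 + M))
x(Y) = Y (x(Y) = Y + 0 = Y)
d(m) = m*(m + 2*m*(6 + m)) (d(m) = m*(2*m*(6 + m) + m) = m*(m + 2*m*(6 + m)))
(-5433 + d(47)) + x(132) = (-5433 + 47²*(13 + 2*47)) + 132 = (-5433 + 2209*(13 + 94)) + 132 = (-5433 + 2209*107) + 132 = (-5433 + 236363) + 132 = 230930 + 132 = 231062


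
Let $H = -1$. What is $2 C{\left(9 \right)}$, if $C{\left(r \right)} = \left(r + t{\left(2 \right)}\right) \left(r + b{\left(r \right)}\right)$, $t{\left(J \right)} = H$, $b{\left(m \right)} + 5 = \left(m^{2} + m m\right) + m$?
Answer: $2800$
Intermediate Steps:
$b{\left(m \right)} = -5 + m + 2 m^{2}$ ($b{\left(m \right)} = -5 + \left(\left(m^{2} + m m\right) + m\right) = -5 + \left(\left(m^{2} + m^{2}\right) + m\right) = -5 + \left(2 m^{2} + m\right) = -5 + \left(m + 2 m^{2}\right) = -5 + m + 2 m^{2}$)
$t{\left(J \right)} = -1$
$C{\left(r \right)} = \left(-1 + r\right) \left(-5 + 2 r + 2 r^{2}\right)$ ($C{\left(r \right)} = \left(r - 1\right) \left(r + \left(-5 + r + 2 r^{2}\right)\right) = \left(-1 + r\right) \left(-5 + 2 r + 2 r^{2}\right)$)
$2 C{\left(9 \right)} = 2 \left(5 - 63 + 2 \cdot 9^{3}\right) = 2 \left(5 - 63 + 2 \cdot 729\right) = 2 \left(5 - 63 + 1458\right) = 2 \cdot 1400 = 2800$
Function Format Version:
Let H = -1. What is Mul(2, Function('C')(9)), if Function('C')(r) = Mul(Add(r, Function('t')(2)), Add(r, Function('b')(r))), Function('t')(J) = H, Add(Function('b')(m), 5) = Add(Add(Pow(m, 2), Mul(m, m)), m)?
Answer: 2800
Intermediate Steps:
Function('b')(m) = Add(-5, m, Mul(2, Pow(m, 2))) (Function('b')(m) = Add(-5, Add(Add(Pow(m, 2), Mul(m, m)), m)) = Add(-5, Add(Add(Pow(m, 2), Pow(m, 2)), m)) = Add(-5, Add(Mul(2, Pow(m, 2)), m)) = Add(-5, Add(m, Mul(2, Pow(m, 2)))) = Add(-5, m, Mul(2, Pow(m, 2))))
Function('t')(J) = -1
Function('C')(r) = Mul(Add(-1, r), Add(-5, Mul(2, r), Mul(2, Pow(r, 2)))) (Function('C')(r) = Mul(Add(r, -1), Add(r, Add(-5, r, Mul(2, Pow(r, 2))))) = Mul(Add(-1, r), Add(-5, Mul(2, r), Mul(2, Pow(r, 2)))))
Mul(2, Function('C')(9)) = Mul(2, Add(5, Mul(-7, 9), Mul(2, Pow(9, 3)))) = Mul(2, Add(5, -63, Mul(2, 729))) = Mul(2, Add(5, -63, 1458)) = Mul(2, 1400) = 2800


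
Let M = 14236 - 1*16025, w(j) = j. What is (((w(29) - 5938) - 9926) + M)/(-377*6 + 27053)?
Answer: -17624/24791 ≈ -0.71090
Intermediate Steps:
M = -1789 (M = 14236 - 16025 = -1789)
(((w(29) - 5938) - 9926) + M)/(-377*6 + 27053) = (((29 - 5938) - 9926) - 1789)/(-377*6 + 27053) = ((-5909 - 9926) - 1789)/(-2262 + 27053) = (-15835 - 1789)/24791 = -17624*1/24791 = -17624/24791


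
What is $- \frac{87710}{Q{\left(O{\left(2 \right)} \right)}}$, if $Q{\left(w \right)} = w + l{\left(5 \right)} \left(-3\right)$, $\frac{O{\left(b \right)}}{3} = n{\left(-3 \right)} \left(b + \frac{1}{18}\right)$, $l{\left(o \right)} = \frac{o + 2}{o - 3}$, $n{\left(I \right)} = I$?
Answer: $\frac{87710}{29} \approx 3024.5$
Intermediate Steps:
$l{\left(o \right)} = \frac{2 + o}{-3 + o}$
$O{\left(b \right)} = - \frac{1}{2} - 9 b$ ($O{\left(b \right)} = 3 \left(- 3 \left(b + \frac{1}{18}\right)\right) = 3 \left(- 3 \left(\frac{1}{18} + b\right)\right) = 3 \left(- \frac{1}{6} - 3 b\right) = - \frac{1}{2} - 9 b$)
$Q{\left(w \right)} = - \frac{21}{2} + w$ ($Q{\left(w \right)} = w + \frac{2 + 5}{-3 + 5} \left(-3\right) = w + \frac{1}{2} \cdot 7 \left(-3\right) = w + \frac{7}{2} \left(-3\right) = w - \frac{21}{2} = - \frac{21}{2} + w$)
$- \frac{87710}{Q{\left(O{\left(2 \right)} \right)}} = - \frac{87710}{- \frac{21}{2} - \frac{37}{2}} = - \frac{87710}{-29} = \left(-87710\right) \left(- \frac{1}{29}\right) = \frac{87710}{29}$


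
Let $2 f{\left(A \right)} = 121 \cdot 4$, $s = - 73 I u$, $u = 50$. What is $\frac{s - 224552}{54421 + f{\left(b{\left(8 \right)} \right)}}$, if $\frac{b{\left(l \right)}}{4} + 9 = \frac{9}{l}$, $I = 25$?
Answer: $- \frac{315802}{54663} \approx -5.7773$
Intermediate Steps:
$b{\left(l \right)} = -36 + \frac{36}{l}$ ($b{\left(l \right)} = -36 + 4 \frac{9}{l} = -36 + \frac{36}{l}$)
$s = -91250$ ($s = \left(-73\right) 25 \cdot 50 = \left(-1825\right) 50 = -91250$)
$f{\left(A \right)} = 242$ ($f{\left(A \right)} = \frac{121 \cdot 4}{2} = \frac{1}{2} \cdot 484 = 242$)
$\frac{s - 224552}{54421 + f{\left(b{\left(8 \right)} \right)}} = \frac{-91250 - 224552}{54421 + 242} = - \frac{315802}{54663}$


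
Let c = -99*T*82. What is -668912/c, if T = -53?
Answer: -334456/215127 ≈ -1.5547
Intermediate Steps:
c = 430254 (c = -99*(-53)*82 = 5247*82 = 430254)
-668912/c = -668912/430254 = -668912*1/430254 = -334456/215127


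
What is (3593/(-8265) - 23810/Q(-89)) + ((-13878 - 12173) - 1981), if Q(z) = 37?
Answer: -8769248351/305805 ≈ -28676.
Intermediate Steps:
(3593/(-8265) - 23810/Q(-89)) + ((-13878 - 12173) - 1981) = (3593/(-8265) - 23810/37) + ((-13878 - 12173) - 1981) = (3593*(-1/8265) - 23810*1/37) + (-26051 - 1981) = (-3593/8265 - 23810/37) - 28032 = -196922591/305805 - 28032 = -8769248351/305805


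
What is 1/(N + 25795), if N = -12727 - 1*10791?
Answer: 1/2277 ≈ 0.00043917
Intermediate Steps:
N = -23518 (N = -12727 - 10791 = -23518)
1/(N + 25795) = 1/(-23518 + 25795) = 1/2277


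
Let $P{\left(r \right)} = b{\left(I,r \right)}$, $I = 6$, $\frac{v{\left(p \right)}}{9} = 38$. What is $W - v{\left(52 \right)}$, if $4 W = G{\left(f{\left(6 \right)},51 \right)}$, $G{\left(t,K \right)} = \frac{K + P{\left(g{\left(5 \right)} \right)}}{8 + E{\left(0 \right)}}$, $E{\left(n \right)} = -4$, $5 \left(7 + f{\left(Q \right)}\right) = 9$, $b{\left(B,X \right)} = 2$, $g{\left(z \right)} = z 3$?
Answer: $- \frac{5419}{16} \approx -338.69$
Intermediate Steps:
$v{\left(p \right)} = 342$ ($v{\left(p \right)} = 9 \cdot 38 = 342$)
$g{\left(z \right)} = 3 z$
$f{\left(Q \right)} = - \frac{26}{5}$ ($f{\left(Q \right)} = -7 + \frac{1}{5} \cdot 9 = -7 + \frac{9}{5} = - \frac{26}{5}$)
$P{\left(r \right)} = 2$
$G{\left(t,K \right)} = \frac{1}{2} + \frac{K}{4}$ ($G{\left(t,K \right)} = \frac{K + 2}{8 - 4} = \frac{2 + K}{4} = \left(2 + K\right) \frac{1}{4} = \frac{1}{2} + \frac{K}{4}$)
$W = \frac{53}{16}$ ($W = \frac{\frac{1}{2} + \frac{1}{4} \cdot 51}{4} = \frac{\frac{1}{2} + \frac{51}{4}}{4} = \frac{1}{4} \cdot \frac{53}{4} = \frac{53}{16} \approx 3.3125$)
$W - v{\left(52 \right)} = \frac{53}{16} - 342 = - \frac{5419}{16}$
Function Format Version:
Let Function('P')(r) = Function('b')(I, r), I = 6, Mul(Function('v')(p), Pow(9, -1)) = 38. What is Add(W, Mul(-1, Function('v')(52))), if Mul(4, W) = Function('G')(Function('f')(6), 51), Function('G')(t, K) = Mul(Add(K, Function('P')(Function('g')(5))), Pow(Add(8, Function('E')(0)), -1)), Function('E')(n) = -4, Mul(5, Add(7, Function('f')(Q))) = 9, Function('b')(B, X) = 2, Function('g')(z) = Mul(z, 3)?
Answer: Rational(-5419, 16) ≈ -338.69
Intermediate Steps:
Function('v')(p) = 342 (Function('v')(p) = Mul(9, 38) = 342)
Function('g')(z) = Mul(3, z)
Function('f')(Q) = Rational(-26, 5) (Function('f')(Q) = Add(-7, Mul(Rational(1, 5), 9)) = Add(-7, Rational(9, 5)) = Rational(-26, 5))
Function('P')(r) = 2
Function('G')(t, K) = Add(Rational(1, 2), Mul(Rational(1, 4), K)) (Function('G')(t, K) = Mul(Add(K, 2), Pow(Add(8, -4), -1)) = Mul(Add(2, K), Pow(4, -1)) = Mul(Add(2, K), Rational(1, 4)) = Add(Rational(1, 2), Mul(Rational(1, 4), K)))
W = Rational(53, 16) (W = Mul(Rational(1, 4), Add(Rational(1, 2), Mul(Rational(1, 4), 51))) = Mul(Rational(1, 4), Add(Rational(1, 2), Rational(51, 4))) = Mul(Rational(1, 4), Rational(53, 4)) = Rational(53, 16) ≈ 3.3125)
Add(W, Mul(-1, Function('v')(52))) = Add(Rational(53, 16), Mul(-1, 342)) = Add(Rational(53, 16), -342) = Rational(-5419, 16)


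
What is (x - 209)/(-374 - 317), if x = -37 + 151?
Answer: 95/691 ≈ 0.13748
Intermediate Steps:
x = 114
(x - 209)/(-374 - 317) = (114 - 209)/(-374 - 317) = -95/(-691) = -95*(-1/691) = 95/691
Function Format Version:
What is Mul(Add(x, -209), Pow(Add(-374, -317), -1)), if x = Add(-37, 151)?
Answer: Rational(95, 691) ≈ 0.13748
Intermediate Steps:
x = 114
Mul(Add(x, -209), Pow(Add(-374, -317), -1)) = Mul(Add(114, -209), Pow(Add(-374, -317), -1)) = Mul(-95, Pow(-691, -1)) = Mul(-95, Rational(-1, 691)) = Rational(95, 691)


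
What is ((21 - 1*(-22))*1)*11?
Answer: 473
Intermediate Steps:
((21 - 1*(-22))*1)*11 = ((21 + 22)*1)*11 = (43*1)*11 = 43*11 = 473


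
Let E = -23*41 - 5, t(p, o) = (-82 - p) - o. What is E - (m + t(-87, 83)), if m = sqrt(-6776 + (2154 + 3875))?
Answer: -870 - 3*I*sqrt(83) ≈ -870.0 - 27.331*I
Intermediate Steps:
t(p, o) = -82 - o - p
m = 3*I*sqrt(83) (m = sqrt(-6776 + 6029) = sqrt(-747) = 3*I*sqrt(83) ≈ 27.331*I)
E = -948 (E = -943 - 5 = -948)
E - (m + t(-87, 83)) = -948 - (3*I*sqrt(83) + (-82 - 1*83 - 1*(-87))) = -948 - (3*I*sqrt(83) + (-82 - 83 + 87)) = -948 - (3*I*sqrt(83) - 78) = -948 - (-78 + 3*I*sqrt(83)) = -948 + (78 - 3*I*sqrt(83)) = -870 - 3*I*sqrt(83)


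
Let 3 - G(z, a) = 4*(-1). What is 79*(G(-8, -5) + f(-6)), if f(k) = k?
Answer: 79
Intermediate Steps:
G(z, a) = 7 (G(z, a) = 3 - 4*(-1) = 3 - 1*(-4) = 3 + 4 = 7)
79*(G(-8, -5) + f(-6)) = 79*(7 - 6) = 79*1 = 79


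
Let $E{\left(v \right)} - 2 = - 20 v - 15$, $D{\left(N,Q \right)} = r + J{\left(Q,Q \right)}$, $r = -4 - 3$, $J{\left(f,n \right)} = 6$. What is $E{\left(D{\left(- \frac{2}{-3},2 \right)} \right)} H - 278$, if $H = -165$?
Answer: $-1433$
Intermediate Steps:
$r = -7$
$D{\left(N,Q \right)} = -1$ ($D{\left(N,Q \right)} = -7 + 6 = -1$)
$E{\left(v \right)} = -13 - 20 v$ ($E{\left(v \right)} = 2 - \left(15 + 20 v\right) = -13 - 20 v$)
$E{\left(D{\left(- \frac{2}{-3},2 \right)} \right)} H - 278 = \left(-13 - -20\right) \left(-165\right) - 278 = \left(-13 + 20\right) \left(-165\right) - 278 = 7 \left(-165\right) - 278 = -1155 - 278 = -1433$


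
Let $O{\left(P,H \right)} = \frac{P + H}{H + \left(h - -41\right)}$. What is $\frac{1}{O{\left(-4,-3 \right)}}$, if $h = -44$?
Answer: $\frac{6}{7} \approx 0.85714$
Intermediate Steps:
$O{\left(P,H \right)} = \frac{H + P}{-3 + H}$ ($O{\left(P,H \right)} = \frac{P + H}{H - 3} = \frac{H + P}{H + \left(-44 + 41\right)} = \frac{H + P}{H - 3} = \frac{H + P}{-3 + H}$)
$\frac{1}{O{\left(-4,-3 \right)}} = \frac{1}{\frac{1}{-3 - 3} \left(-3 - 4\right)} = \frac{1}{\frac{1}{-6} \left(-7\right)} = \frac{1}{\left(- \frac{1}{6}\right) \left(-7\right)} = \frac{1}{\frac{7}{6}} = \frac{6}{7}$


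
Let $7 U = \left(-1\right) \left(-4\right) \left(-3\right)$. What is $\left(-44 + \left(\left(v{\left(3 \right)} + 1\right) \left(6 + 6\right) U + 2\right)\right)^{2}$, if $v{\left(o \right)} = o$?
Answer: $\frac{756900}{49} \approx 15447.0$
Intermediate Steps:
$U = - \frac{12}{7}$ ($U = \frac{\left(-1\right) \left(-4\right) \left(-3\right)}{7} = \frac{4 \left(-3\right)}{7} = \frac{1}{7} \left(-12\right) = - \frac{12}{7} \approx -1.7143$)
$\left(-44 + \left(\left(v{\left(3 \right)} + 1\right) \left(6 + 6\right) U + 2\right)\right)^{2} = \left(-44 + \left(\left(3 + 1\right) \left(6 + 6\right) \left(- \frac{12}{7}\right) + 2\right)\right)^{2} = \left(-44 + \left(4 \cdot 12 \left(- \frac{12}{7}\right) + 2\right)\right)^{2} = \left(-44 + \left(48 \left(- \frac{12}{7}\right) + 2\right)\right)^{2} = \left(-44 + \left(- \frac{576}{7} + 2\right)\right)^{2} = \left(-44 - \frac{562}{7}\right)^{2} = \left(- \frac{870}{7}\right)^{2} = \frac{756900}{49}$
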